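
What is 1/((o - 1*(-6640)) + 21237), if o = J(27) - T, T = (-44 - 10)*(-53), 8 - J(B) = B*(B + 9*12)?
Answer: 1/21378 ≈ 4.6777e-5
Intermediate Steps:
J(B) = 8 - B*(108 + B) (J(B) = 8 - B*(B + 9*12) = 8 - B*(B + 108) = 8 - B*(108 + B))
T = 2862 (T = -54*(-53) = 2862)
o = -6499 (o = (8 - 1*27² - 108*27) - 1*2862 = (8 - 1*729 - 2916) - 2862 = (8 - 729 - 2916) - 2862 = -3637 - 2862 = -6499)
1/((o - 1*(-6640)) + 21237) = 1/((-6499 - 1*(-6640)) + 21237) = 1/((-6499 + 6640) + 21237) = 1/(141 + 21237) = 1/21378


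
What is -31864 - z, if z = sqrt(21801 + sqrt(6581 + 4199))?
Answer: -31864 - sqrt(21801 + 14*sqrt(55)) ≈ -32012.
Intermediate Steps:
z = sqrt(21801 + 14*sqrt(55)) (z = sqrt(21801 + sqrt(10780)) = sqrt(21801 + 14*sqrt(55)) ≈ 148.00)
-31864 - z = -31864 - sqrt(21801 + 14*sqrt(55))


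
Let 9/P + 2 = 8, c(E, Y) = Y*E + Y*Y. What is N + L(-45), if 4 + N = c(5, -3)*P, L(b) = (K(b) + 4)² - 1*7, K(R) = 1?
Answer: 5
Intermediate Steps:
c(E, Y) = Y² + E*Y (c(E, Y) = E*Y + Y² = Y² + E*Y)
L(b) = 18 (L(b) = (1 + 4)² - 1*7 = 5² - 7 = 25 - 7 = 18)
P = 3/2 (P = 9/(-2 + 8) = 9/6 = 9*(⅙) = 3/2 ≈ 1.5000)
N = -13 (N = -4 - 3*(5 - 3)*(3/2) = -4 - 3*2*(3/2) = -4 - 6*3/2 = -4 - 9 = -13)
N + L(-45) = -13 + 18 = 5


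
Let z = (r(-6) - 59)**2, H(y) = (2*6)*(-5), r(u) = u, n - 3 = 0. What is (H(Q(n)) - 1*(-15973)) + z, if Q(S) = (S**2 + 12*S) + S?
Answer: 20138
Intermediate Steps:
n = 3 (n = 3 + 0 = 3)
Q(S) = S**2 + 13*S
H(y) = -60 (H(y) = 12*(-5) = -60)
z = 4225 (z = (-6 - 59)**2 = (-65)**2 = 4225)
(H(Q(n)) - 1*(-15973)) + z = (-60 - 1*(-15973)) + 4225 = (-60 + 15973) + 4225 = 15913 + 4225 = 20138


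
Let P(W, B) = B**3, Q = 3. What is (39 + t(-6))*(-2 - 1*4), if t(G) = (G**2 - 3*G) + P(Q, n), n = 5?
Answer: -1308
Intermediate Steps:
t(G) = 125 + G**2 - 3*G (t(G) = (G**2 - 3*G) + 5**3 = (G**2 - 3*G) + 125 = 125 + G**2 - 3*G)
(39 + t(-6))*(-2 - 1*4) = (39 + (125 + (-6)**2 - 3*(-6)))*(-2 - 1*4) = (39 + (125 + 36 + 18))*(-2 - 4) = (39 + 179)*(-6) = 218*(-6) = -1308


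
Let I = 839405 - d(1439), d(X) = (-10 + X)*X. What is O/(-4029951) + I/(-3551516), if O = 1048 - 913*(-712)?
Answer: 1295872938481/7156217727858 ≈ 0.18108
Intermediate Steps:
O = 651104 (O = 1048 + 650056 = 651104)
d(X) = X*(-10 + X)
I = -1216926 (I = 839405 - 1439*(-10 + 1439) = 839405 - 1439*1429 = 839405 - 1*2056331 = 839405 - 2056331 = -1216926)
O/(-4029951) + I/(-3551516) = 651104/(-4029951) - 1216926/(-3551516) = 651104*(-1/4029951) - 1216926*(-1/3551516) = -651104/4029951 + 608463/1775758 = 1295872938481/7156217727858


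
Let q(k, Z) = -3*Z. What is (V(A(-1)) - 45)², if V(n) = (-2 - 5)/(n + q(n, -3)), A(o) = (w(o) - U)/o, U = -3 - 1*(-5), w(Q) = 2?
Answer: 169744/81 ≈ 2095.6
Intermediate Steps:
U = 2 (U = -3 + 5 = 2)
A(o) = 0 (A(o) = (2 - 1*2)/o = (2 - 2)/o = 0/o = 0)
V(n) = -7/(9 + n) (V(n) = (-2 - 5)/(n - 3*(-3)) = -7/(n + 9) = -7/(9 + n))
(V(A(-1)) - 45)² = (-7/(9 + 0) - 45)² = (-7/9 - 45)² = (-412/9)² = 169744/81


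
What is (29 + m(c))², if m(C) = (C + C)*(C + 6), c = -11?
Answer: 19321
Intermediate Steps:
m(C) = 2*C*(6 + C) (m(C) = (2*C)*(6 + C) = 2*C*(6 + C))
(29 + m(c))² = (29 + 2*(-11)*(6 - 11))² = (29 + 2*(-11)*(-5))² = (29 + 110)² = 139² = 19321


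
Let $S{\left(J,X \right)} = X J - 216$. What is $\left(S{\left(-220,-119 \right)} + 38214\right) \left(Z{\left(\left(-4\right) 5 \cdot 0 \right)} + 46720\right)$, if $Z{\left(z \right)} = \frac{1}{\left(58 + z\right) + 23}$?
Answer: $\frac{242870153138}{81} \approx 2.9984 \cdot 10^{9}$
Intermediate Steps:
$Z{\left(z \right)} = \frac{1}{81 + z}$
$S{\left(J,X \right)} = -216 + J X$ ($S{\left(J,X \right)} = J X - 216 = -216 + J X$)
$\left(S{\left(-220,-119 \right)} + 38214\right) \left(Z{\left(\left(-4\right) 5 \cdot 0 \right)} + 46720\right) = \left(\left(-216 - -26180\right) + 38214\right) \left(\frac{1}{81 + \left(-4\right) 5 \cdot 0} + 46720\right) = \left(\left(-216 + 26180\right) + 38214\right) \left(\frac{1}{81 - 0} + 46720\right) = \left(25964 + 38214\right) \left(\frac{1}{81 + 0} + 46720\right) = 64178 \left(\frac{1}{81} + 46720\right) = 64178 \cdot \frac{3784321}{81} = \frac{242870153138}{81}$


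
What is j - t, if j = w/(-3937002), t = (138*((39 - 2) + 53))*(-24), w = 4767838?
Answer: 586768394161/1968501 ≈ 2.9808e+5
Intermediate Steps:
t = -298080 (t = (138*(37 + 53))*(-24) = (138*90)*(-24) = 12420*(-24) = -298080)
j = -2383919/1968501 (j = 4767838/(-3937002) = 4767838*(-1/3937002) = -2383919/1968501 ≈ -1.2110)
j - t = -2383919/1968501 - 1*(-298080) = -2383919/1968501 + 298080 = 586768394161/1968501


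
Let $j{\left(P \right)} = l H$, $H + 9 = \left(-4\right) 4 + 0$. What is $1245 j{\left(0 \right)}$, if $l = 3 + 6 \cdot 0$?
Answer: $-93375$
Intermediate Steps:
$H = -25$ ($H = -9 + \left(\left(-4\right) 4 + 0\right) = -9 + \left(-16 + 0\right) = -9 - 16 = -25$)
$l = 3$ ($l = 3 + 0 = 3$)
$j{\left(P \right)} = -75$ ($j{\left(P \right)} = 3 \left(-25\right) = -75$)
$1245 j{\left(0 \right)} = 1245 \left(-75\right) = -93375$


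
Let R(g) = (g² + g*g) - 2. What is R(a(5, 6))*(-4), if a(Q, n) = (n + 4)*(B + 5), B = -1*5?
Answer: 8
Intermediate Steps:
B = -5
a(Q, n) = 0 (a(Q, n) = (n + 4)*(-5 + 5) = (4 + n)*0 = 0)
R(g) = -2 + 2*g² (R(g) = (g² + g²) - 2 = 2*g² - 2 = -2 + 2*g²)
R(a(5, 6))*(-4) = (-2 + 2*0²)*(-4) = (-2 + 2*0)*(-4) = (-2 + 0)*(-4) = -2*(-4) = 8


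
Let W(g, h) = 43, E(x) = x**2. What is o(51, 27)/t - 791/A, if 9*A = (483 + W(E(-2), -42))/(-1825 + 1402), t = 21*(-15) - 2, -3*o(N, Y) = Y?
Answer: 954598563/166742 ≈ 5725.0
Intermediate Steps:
o(N, Y) = -Y/3
t = -317 (t = -315 - 2 = -317)
A = -526/3807 (A = ((483 + 43)/(-1825 + 1402))/9 = (526/(-423))/9 = (526*(-1/423))/9 = (1/9)*(-526/423) = -526/3807 ≈ -0.13817)
o(51, 27)/t - 791/A = -1/3*27/(-317) - 791/(-526/3807) = -9*(-1/317) - 791*(-3807/526) = 9/317 + 3011337/526 = 954598563/166742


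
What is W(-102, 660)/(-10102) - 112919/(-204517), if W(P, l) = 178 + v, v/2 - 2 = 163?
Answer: 518406551/1033015367 ≈ 0.50184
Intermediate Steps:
v = 330 (v = 4 + 2*163 = 4 + 326 = 330)
W(P, l) = 508 (W(P, l) = 178 + 330 = 508)
W(-102, 660)/(-10102) - 112919/(-204517) = 508/(-10102) - 112919/(-204517) = 508*(-1/10102) - 112919*(-1/204517) = -254/5051 + 112919/204517 = 518406551/1033015367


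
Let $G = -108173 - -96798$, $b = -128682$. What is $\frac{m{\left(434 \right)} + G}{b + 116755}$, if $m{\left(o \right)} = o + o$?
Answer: $\frac{10507}{11927} \approx 0.88094$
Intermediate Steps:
$m{\left(o \right)} = 2 o$
$G = -11375$ ($G = -108173 + 96798 = -11375$)
$\frac{m{\left(434 \right)} + G}{b + 116755} = \frac{2 \cdot 434 - 11375}{-128682 + 116755} = \frac{868 - 11375}{-11927} = \left(-10507\right) \left(- \frac{1}{11927}\right) = \frac{10507}{11927}$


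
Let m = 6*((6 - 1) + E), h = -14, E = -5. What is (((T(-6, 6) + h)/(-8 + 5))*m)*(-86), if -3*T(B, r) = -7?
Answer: 0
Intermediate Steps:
T(B, r) = 7/3 (T(B, r) = -⅓*(-7) = 7/3)
m = 0 (m = 6*((6 - 1) - 5) = 6*(5 - 5) = 6*0 = 0)
(((T(-6, 6) + h)/(-8 + 5))*m)*(-86) = (((7/3 - 14)/(-8 + 5))*0)*(-86) = (-35/3/(-3)*0)*(-86) = (-35/3*(-⅓)*0)*(-86) = ((35/9)*0)*(-86) = 0*(-86) = 0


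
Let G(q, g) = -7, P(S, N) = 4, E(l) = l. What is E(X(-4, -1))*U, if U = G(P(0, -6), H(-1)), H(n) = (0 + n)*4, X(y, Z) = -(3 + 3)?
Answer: 42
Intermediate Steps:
X(y, Z) = -6 (X(y, Z) = -1*6 = -6)
H(n) = 4*n (H(n) = n*4 = 4*n)
U = -7
E(X(-4, -1))*U = -6*(-7) = 42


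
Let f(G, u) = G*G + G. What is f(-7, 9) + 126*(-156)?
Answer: -19614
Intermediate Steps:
f(G, u) = G + G² (f(G, u) = G² + G = G + G²)
f(-7, 9) + 126*(-156) = -7*(1 - 7) + 126*(-156) = -7*(-6) - 19656 = 42 - 19656 = -19614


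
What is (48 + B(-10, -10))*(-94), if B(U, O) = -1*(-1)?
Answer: -4606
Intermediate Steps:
B(U, O) = 1
(48 + B(-10, -10))*(-94) = (48 + 1)*(-94) = 49*(-94) = -4606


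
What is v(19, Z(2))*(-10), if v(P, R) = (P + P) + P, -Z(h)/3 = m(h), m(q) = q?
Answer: -570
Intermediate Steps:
Z(h) = -3*h
v(P, R) = 3*P (v(P, R) = 2*P + P = 3*P)
v(19, Z(2))*(-10) = (3*19)*(-10) = 57*(-10) = -570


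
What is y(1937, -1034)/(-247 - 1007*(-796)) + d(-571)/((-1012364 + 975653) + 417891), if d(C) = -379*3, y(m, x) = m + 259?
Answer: -4935683/20363270900 ≈ -0.00024238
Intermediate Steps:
y(m, x) = 259 + m
d(C) = -1137
y(1937, -1034)/(-247 - 1007*(-796)) + d(-571)/((-1012364 + 975653) + 417891) = (259 + 1937)/(-247 - 1007*(-796)) - 1137/((-1012364 + 975653) + 417891) = 2196/(-247 + 801572) - 1137/(-36711 + 417891) = 2196/801325 - 1137/381180 = 2196*(1/801325) - 1137*1/381180 = 2196/801325 - 379/127060 = -4935683/20363270900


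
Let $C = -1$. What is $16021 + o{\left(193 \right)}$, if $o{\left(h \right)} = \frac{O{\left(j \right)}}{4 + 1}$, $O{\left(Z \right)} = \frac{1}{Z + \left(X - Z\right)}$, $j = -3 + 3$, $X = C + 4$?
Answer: $\frac{240316}{15} \approx 16021.0$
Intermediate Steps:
$X = 3$ ($X = -1 + 4 = 3$)
$j = 0$
$O{\left(Z \right)} = \frac{1}{3}$ ($O{\left(Z \right)} = \frac{1}{Z - \left(-3 + Z\right)} = \frac{1}{3}$)
$o{\left(h \right)} = \frac{1}{15}$ ($o{\left(h \right)} = \frac{1}{4 + 1} \cdot \frac{1}{3} = \frac{1}{5} \cdot \frac{1}{3} = \frac{1}{15}$)
$16021 + o{\left(193 \right)} = 16021 + \frac{1}{15} = \frac{240316}{15}$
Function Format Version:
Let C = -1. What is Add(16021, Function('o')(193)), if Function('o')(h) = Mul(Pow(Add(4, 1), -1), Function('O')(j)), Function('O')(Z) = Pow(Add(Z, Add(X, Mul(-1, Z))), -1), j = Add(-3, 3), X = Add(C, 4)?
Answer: Rational(240316, 15) ≈ 16021.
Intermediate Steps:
X = 3 (X = Add(-1, 4) = 3)
j = 0
Function('O')(Z) = Rational(1, 3) (Function('O')(Z) = Pow(Add(Z, Add(3, Mul(-1, Z))), -1) = Pow(3, -1) = Rational(1, 3))
Function('o')(h) = Rational(1, 15) (Function('o')(h) = Mul(Pow(Add(4, 1), -1), Rational(1, 3)) = Mul(Pow(5, -1), Rational(1, 3)) = Mul(Rational(1, 5), Rational(1, 3)) = Rational(1, 15))
Add(16021, Function('o')(193)) = Add(16021, Rational(1, 15)) = Rational(240316, 15)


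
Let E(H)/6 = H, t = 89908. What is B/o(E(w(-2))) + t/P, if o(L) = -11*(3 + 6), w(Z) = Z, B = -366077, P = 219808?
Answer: 20118888527/5440248 ≈ 3698.2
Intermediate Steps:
E(H) = 6*H
o(L) = -99 (o(L) = -11*9 = -99)
B/o(E(w(-2))) + t/P = -366077/(-99) + 89908/219808 = -366077*(-1/99) + 89908*(1/219808) = 366077/99 + 22477/54952 = 20118888527/5440248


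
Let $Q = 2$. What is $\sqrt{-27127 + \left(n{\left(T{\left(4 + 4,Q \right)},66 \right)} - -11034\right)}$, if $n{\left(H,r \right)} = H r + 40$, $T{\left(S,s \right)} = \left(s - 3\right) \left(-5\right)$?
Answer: $3 i \sqrt{1747} \approx 125.39 i$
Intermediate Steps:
$T{\left(S,s \right)} = 15 - 5 s$ ($T{\left(S,s \right)} = \left(-3 + s\right) \left(-5\right) = 15 - 5 s$)
$n{\left(H,r \right)} = 40 + H r$
$\sqrt{-27127 + \left(n{\left(T{\left(4 + 4,Q \right)},66 \right)} - -11034\right)} = \sqrt{-27127 + \left(\left(40 + \left(15 - 10\right) 66\right) - -11034\right)} = \sqrt{-27127 + \left(\left(40 + \left(15 - 10\right) 66\right) + 11034\right)} = \sqrt{-27127 + \left(\left(40 + 5 \cdot 66\right) + 11034\right)} = \sqrt{-27127 + \left(\left(40 + 330\right) + 11034\right)} = \sqrt{-27127 + \left(370 + 11034\right)} = \sqrt{-27127 + 11404} = \sqrt{-15723} = 3 i \sqrt{1747}$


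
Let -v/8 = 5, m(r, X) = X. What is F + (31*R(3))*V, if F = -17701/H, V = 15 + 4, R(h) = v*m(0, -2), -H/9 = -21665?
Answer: 9187675499/194985 ≈ 47120.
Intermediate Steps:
H = 194985 (H = -9*(-21665) = 194985)
v = -40 (v = -8*5 = -40)
R(h) = 80 (R(h) = -40*(-2) = 80)
V = 19
F = -17701/194985 ≈ -0.090781
F + (31*R(3))*V = -17701/194985 + (31*80)*19 = -17701/194985 + 2480*19 = -17701/194985 + 47120 = 9187675499/194985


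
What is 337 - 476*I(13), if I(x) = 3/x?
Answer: 2953/13 ≈ 227.15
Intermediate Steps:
337 - 476*I(13) = 337 - 1428/13 = 2953/13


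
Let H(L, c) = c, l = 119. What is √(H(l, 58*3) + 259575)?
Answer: 21*√589 ≈ 509.66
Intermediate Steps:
√(H(l, 58*3) + 259575) = √(58*3 + 259575) = √(174 + 259575) = √259749 = 21*√589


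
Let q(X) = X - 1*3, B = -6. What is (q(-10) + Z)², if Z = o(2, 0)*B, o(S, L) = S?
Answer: 625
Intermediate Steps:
q(X) = -3 + X (q(X) = X - 3 = -3 + X)
Z = -12 (Z = 2*(-6) = -12)
(q(-10) + Z)² = ((-3 - 10) - 12)² = (-13 - 12)² = (-25)² = 625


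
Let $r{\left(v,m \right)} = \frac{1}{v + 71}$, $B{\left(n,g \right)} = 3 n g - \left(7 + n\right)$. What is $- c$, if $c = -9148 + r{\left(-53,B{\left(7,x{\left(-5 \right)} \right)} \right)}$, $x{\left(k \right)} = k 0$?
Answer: $\frac{164663}{18} \approx 9147.9$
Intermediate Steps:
$x{\left(k \right)} = 0$
$B{\left(n,g \right)} = -7 - n + 3 g n$ ($B{\left(n,g \right)} = 3 g n - \left(7 + n\right) = -7 - n + 3 g n$)
$r{\left(v,m \right)} = \frac{1}{71 + v}$
$c = - \frac{164663}{18}$ ($c = -9148 + \frac{1}{71 - 53} = -9148 + \frac{1}{18} = - \frac{164663}{18} \approx -9147.9$)
$- c = \left(-1\right) \left(- \frac{164663}{18}\right) = \frac{164663}{18}$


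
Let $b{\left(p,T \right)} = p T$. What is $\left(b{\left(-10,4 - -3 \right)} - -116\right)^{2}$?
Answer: $2116$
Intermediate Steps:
$b{\left(p,T \right)} = T p$
$\left(b{\left(-10,4 - -3 \right)} - -116\right)^{2} = \left(\left(4 - -3\right) \left(-10\right) - -116\right)^{2} = \left(\left(4 + 3\right) \left(-10\right) + \left(-58 + 174\right)\right)^{2} = \left(7 \left(-10\right) + 116\right)^{2} = \left(-70 + 116\right)^{2} = 46^{2} = 2116$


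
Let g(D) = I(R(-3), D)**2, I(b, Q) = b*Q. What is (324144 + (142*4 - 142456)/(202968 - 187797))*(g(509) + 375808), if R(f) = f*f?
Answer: 35014464755180528/5057 ≈ 6.9240e+12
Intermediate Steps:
R(f) = f**2
I(b, Q) = Q*b
g(D) = 81*D**2 (g(D) = (D*(-3)**2)**2 = (D*9)**2 = (9*D)**2 = 81*D**2)
(324144 + (142*4 - 142456)/(202968 - 187797))*(g(509) + 375808) = (324144 + (142*4 - 142456)/(202968 - 187797))*(81*509**2 + 375808) = (324144 + (568 - 142456)/15171)*(81*259081 + 375808) = (324144 - 141888*1/15171)*(20985561 + 375808) = (324144 - 47296/5057)*21361369 = (1639148912/5057)*21361369 = 35014464755180528/5057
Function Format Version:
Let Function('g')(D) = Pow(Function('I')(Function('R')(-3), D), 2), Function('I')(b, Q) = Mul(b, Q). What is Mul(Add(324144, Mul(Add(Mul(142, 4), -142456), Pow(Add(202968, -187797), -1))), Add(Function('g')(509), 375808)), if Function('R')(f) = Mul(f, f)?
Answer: Rational(35014464755180528, 5057) ≈ 6.9240e+12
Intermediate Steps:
Function('R')(f) = Pow(f, 2)
Function('I')(b, Q) = Mul(Q, b)
Function('g')(D) = Mul(81, Pow(D, 2)) (Function('g')(D) = Pow(Mul(D, Pow(-3, 2)), 2) = Pow(Mul(D, 9), 2) = Pow(Mul(9, D), 2) = Mul(81, Pow(D, 2)))
Mul(Add(324144, Mul(Add(Mul(142, 4), -142456), Pow(Add(202968, -187797), -1))), Add(Function('g')(509), 375808)) = Mul(Add(324144, Mul(Add(Mul(142, 4), -142456), Pow(Add(202968, -187797), -1))), Add(Mul(81, Pow(509, 2)), 375808)) = Mul(Add(324144, Mul(Add(568, -142456), Pow(15171, -1))), Add(Mul(81, 259081), 375808)) = Mul(Add(324144, Mul(-141888, Rational(1, 15171))), Add(20985561, 375808)) = Mul(Add(324144, Rational(-47296, 5057)), 21361369) = Mul(Rational(1639148912, 5057), 21361369) = Rational(35014464755180528, 5057)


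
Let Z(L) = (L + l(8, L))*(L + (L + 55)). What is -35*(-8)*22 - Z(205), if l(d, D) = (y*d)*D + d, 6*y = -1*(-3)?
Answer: -474185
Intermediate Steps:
y = ½ (y = (-1*(-3))/6 = (⅙)*3 = ½ ≈ 0.50000)
l(d, D) = d + D*d/2 (l(d, D) = (d/2)*D + d = D*d/2 + d = d + D*d/2)
Z(L) = (8 + 5*L)*(55 + 2*L) (Z(L) = (L + (½)*8*(2 + L))*(L + (L + 55)) = (L + (8 + 4*L))*(L + (55 + L)) = (8 + 5*L)*(55 + 2*L))
-35*(-8)*22 - Z(205) = -35*(-8)*22 - (440 + 10*205² + 291*205) = 280*22 - (440 + 10*42025 + 59655) = 6160 - (440 + 420250 + 59655) = 6160 - 1*480345 = 6160 - 480345 = -474185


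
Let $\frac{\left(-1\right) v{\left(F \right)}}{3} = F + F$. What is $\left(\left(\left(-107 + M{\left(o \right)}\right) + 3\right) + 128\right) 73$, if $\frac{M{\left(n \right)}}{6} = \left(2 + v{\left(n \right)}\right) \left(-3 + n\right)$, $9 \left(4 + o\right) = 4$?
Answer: $- \frac{587212}{9} \approx -65246.0$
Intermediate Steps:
$o = - \frac{32}{9}$ ($o = -4 + \frac{1}{9} \cdot 4 = -4 + \frac{4}{9} = - \frac{32}{9} \approx -3.5556$)
$v{\left(F \right)} = - 6 F$ ($v{\left(F \right)} = - 3 \left(F + F\right) = - 3 \cdot 2 F = - 6 F$)
$M{\left(n \right)} = 6 \left(-3 + n\right) \left(2 - 6 n\right)$ ($M{\left(n \right)} = 6 \left(2 - 6 n\right) \left(-3 + n\right) = 6 \left(-3 + n\right) \left(2 - 6 n\right)$)
$\left(\left(\left(-107 + M{\left(o \right)}\right) + 3\right) + 128\right) 73 = \left(\left(\left(-107 - \left(\frac{1388}{3} + \frac{4096}{9}\right)\right) + 3\right) + 128\right) 73 = \left(\left(\left(-107 - \frac{8260}{9}\right) + 3\right) + 128\right) 73 = \left(\left(- \frac{9223}{9} + 3\right) + 128\right) 73 = \left(- \frac{9196}{9} + 128\right) 73 = \left(- \frac{8044}{9}\right) 73 = - \frac{587212}{9}$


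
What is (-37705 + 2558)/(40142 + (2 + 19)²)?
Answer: -35147/40583 ≈ -0.86605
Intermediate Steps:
(-37705 + 2558)/(40142 + (2 + 19)²) = -35147/(40142 + 21²) = -35147/(40142 + 441) = -35147/40583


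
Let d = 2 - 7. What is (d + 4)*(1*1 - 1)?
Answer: 0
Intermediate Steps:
d = -5
(d + 4)*(1*1 - 1) = (-5 + 4)*(1*1 - 1) = -(1 - 1) = -1*0 = 0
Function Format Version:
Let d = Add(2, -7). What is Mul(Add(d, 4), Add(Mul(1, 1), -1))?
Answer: 0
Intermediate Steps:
d = -5
Mul(Add(d, 4), Add(Mul(1, 1), -1)) = Mul(Add(-5, 4), Add(Mul(1, 1), -1)) = Mul(-1, Add(1, -1)) = Mul(-1, 0) = 0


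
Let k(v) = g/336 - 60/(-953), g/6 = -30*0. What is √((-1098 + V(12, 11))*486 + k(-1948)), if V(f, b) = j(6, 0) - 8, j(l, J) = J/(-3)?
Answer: 4*I*√30511050729/953 ≈ 733.15*I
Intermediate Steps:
j(l, J) = -J/3 (j(l, J) = J*(-⅓) = -J/3)
g = 0 (g = 6*(-30*0) = 6*0 = 0)
V(f, b) = -8 (V(f, b) = -⅓*0 - 8 = 0 - 8 = -8)
k(v) = 60/953 (k(v) = 0/336 - 60/(-953) = 0*(1/336) - 60*(-1/953) = 0 + 60/953 = 60/953)
√((-1098 + V(12, 11))*486 + k(-1948)) = √((-1098 - 8)*486 + 60/953) = √(-1106*486 + 60/953) = √(-537516 + 60/953) = √(-512252688/953) = 4*I*√30511050729/953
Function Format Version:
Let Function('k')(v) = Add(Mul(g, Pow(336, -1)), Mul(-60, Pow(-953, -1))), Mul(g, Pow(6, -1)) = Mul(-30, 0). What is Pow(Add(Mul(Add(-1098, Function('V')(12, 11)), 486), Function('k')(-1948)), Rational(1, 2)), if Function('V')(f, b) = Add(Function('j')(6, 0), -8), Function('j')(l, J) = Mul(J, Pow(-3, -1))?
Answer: Mul(Rational(4, 953), I, Pow(30511050729, Rational(1, 2))) ≈ Mul(733.15, I)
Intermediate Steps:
Function('j')(l, J) = Mul(Rational(-1, 3), J) (Function('j')(l, J) = Mul(J, Rational(-1, 3)) = Mul(Rational(-1, 3), J))
g = 0 (g = Mul(6, Mul(-30, 0)) = Mul(6, 0) = 0)
Function('V')(f, b) = -8 (Function('V')(f, b) = Add(Mul(Rational(-1, 3), 0), -8) = Add(0, -8) = -8)
Function('k')(v) = Rational(60, 953) (Function('k')(v) = Add(Mul(0, Pow(336, -1)), Mul(-60, Pow(-953, -1))) = Add(Mul(0, Rational(1, 336)), Mul(-60, Rational(-1, 953))) = Add(0, Rational(60, 953)) = Rational(60, 953))
Pow(Add(Mul(Add(-1098, Function('V')(12, 11)), 486), Function('k')(-1948)), Rational(1, 2)) = Pow(Add(Mul(Add(-1098, -8), 486), Rational(60, 953)), Rational(1, 2)) = Pow(Add(Mul(-1106, 486), Rational(60, 953)), Rational(1, 2)) = Pow(Add(-537516, Rational(60, 953)), Rational(1, 2)) = Pow(Rational(-512252688, 953), Rational(1, 2)) = Mul(Rational(4, 953), I, Pow(30511050729, Rational(1, 2)))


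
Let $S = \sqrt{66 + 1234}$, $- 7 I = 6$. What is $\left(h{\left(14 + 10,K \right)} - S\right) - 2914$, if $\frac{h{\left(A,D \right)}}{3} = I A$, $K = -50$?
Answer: $- \frac{20830}{7} - 10 \sqrt{13} \approx -3011.8$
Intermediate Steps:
$I = - \frac{6}{7}$ ($I = \left(- \frac{1}{7}\right) 6 = - \frac{6}{7} \approx -0.85714$)
$S = 10 \sqrt{13}$ ($S = \sqrt{1300} = 10 \sqrt{13} \approx 36.056$)
$h{\left(A,D \right)} = - \frac{18 A}{7}$ ($h{\left(A,D \right)} = 3 \left(- \frac{6 A}{7}\right) = - \frac{18 A}{7}$)
$\left(h{\left(14 + 10,K \right)} - S\right) - 2914 = \left(- \frac{18 \left(14 + 10\right)}{7} - 10 \sqrt{13}\right) - 2914 = \left(\left(- \frac{18}{7}\right) 24 - 10 \sqrt{13}\right) - 2914 = \left(- \frac{432}{7} - 10 \sqrt{13}\right) - 2914 = - \frac{20830}{7} - 10 \sqrt{13}$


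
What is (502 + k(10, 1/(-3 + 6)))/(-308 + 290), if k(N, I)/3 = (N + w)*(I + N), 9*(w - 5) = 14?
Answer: -9137/162 ≈ -56.401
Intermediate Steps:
w = 59/9 (w = 5 + (1/9)*14 = 5 + 14/9 = 59/9 ≈ 6.5556)
k(N, I) = 3*(59/9 + N)*(I + N) (k(N, I) = 3*((N + 59/9)*(I + N)) = 3*((59/9 + N)*(I + N)) = 3*(59/9 + N)*(I + N))
(502 + k(10, 1/(-3 + 6)))/(-308 + 290) = (502 + (3*10**2 + 59/(3*(-3 + 6)) + (59/3)*10 + 3*10/(-3 + 6)))/(-308 + 290) = (502 + (3*100 + (59/3)/3 + 590/3 + 3*10/3))/(-18) = (502 + (300 + (59/3)*(1/3) + 590/3 + 3*(1/3)*10))*(-1/18) = (502 + (300 + 59/9 + 590/3 + 10))*(-1/18) = (502 + 4619/9)*(-1/18) = (9137/9)*(-1/18) = -9137/162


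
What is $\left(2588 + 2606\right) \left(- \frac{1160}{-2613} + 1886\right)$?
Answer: $\frac{25602669932}{2613} \approx 9.7982 \cdot 10^{6}$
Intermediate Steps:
$\left(2588 + 2606\right) \left(- \frac{1160}{-2613} + 1886\right) = 5194 \left(\left(-1160\right) \left(- \frac{1}{2613}\right) + 1886\right) = 5194 \left(\frac{1160}{2613} + 1886\right) = 5194 \cdot \frac{4929278}{2613} = \frac{25602669932}{2613}$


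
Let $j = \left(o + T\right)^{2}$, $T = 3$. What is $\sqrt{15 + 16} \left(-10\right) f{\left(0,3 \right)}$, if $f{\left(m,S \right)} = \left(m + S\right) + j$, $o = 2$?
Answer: $- 280 \sqrt{31} \approx -1559.0$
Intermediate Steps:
$j = 25$ ($j = \left(2 + 3\right)^{2} = 5^{2} = 25$)
$f{\left(m,S \right)} = 25 + S + m$ ($f{\left(m,S \right)} = \left(m + S\right) + 25 = \left(S + m\right) + 25 = 25 + S + m$)
$\sqrt{15 + 16} \left(-10\right) f{\left(0,3 \right)} = \sqrt{15 + 16} \left(-10\right) \left(25 + 3 + 0\right) = \sqrt{31} \left(-10\right) 28 = - 10 \sqrt{31} \cdot 28 = - 280 \sqrt{31}$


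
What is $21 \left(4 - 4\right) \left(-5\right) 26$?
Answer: $0$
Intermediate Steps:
$21 \left(4 - 4\right) \left(-5\right) 26 = 21 \cdot 0 \left(-5\right) 26 = 21 \cdot 0 \cdot 26 = 0 \cdot 26 = 0$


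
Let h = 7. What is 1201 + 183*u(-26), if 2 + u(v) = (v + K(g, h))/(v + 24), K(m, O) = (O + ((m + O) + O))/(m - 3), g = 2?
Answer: 10637/2 ≈ 5318.5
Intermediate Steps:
K(m, O) = (m + 3*O)/(-3 + m) (K(m, O) = (O + ((O + m) + O))/(-3 + m) = (O + (m + 2*O))/(-3 + m) = (m + 3*O)/(-3 + m))
u(v) = -2 + (-23 + v)/(24 + v) (u(v) = -2 + (v + (2 + 3*7)/(-3 + 2))/(v + 24) = -2 + (v + (2 + 21)/(-1))/(24 + v) = -2 + (v - 1*23)/(24 + v) = -2 + (v - 23)/(24 + v) = -2 + (-23 + v)/(24 + v))
1201 + 183*u(-26) = 1201 + 183*((-71 - 1*(-26))/(24 - 26)) = 1201 + 183*((-71 + 26)/(-2)) = 1201 + 183*(-1/2*(-45)) = 1201 + 183*(45/2) = 1201 + 8235/2 = 10637/2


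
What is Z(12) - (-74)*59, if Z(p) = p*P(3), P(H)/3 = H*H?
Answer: 4690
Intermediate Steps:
P(H) = 3*H**2 (P(H) = 3*(H*H) = 3*H**2)
Z(p) = 27*p (Z(p) = p*(3*3**2) = p*(3*9) = p*27 = 27*p)
Z(12) - (-74)*59 = 27*12 - (-74)*59 = 324 - 74*(-59) = 324 + 4366 = 4690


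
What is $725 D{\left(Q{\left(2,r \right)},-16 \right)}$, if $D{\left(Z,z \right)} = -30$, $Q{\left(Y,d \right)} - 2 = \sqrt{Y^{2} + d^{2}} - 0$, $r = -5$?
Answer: $-21750$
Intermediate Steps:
$Q{\left(Y,d \right)} = 2 + \sqrt{Y^{2} + d^{2}}$ ($Q{\left(Y,d \right)} = 2 + \left(\sqrt{Y^{2} + d^{2}} - 0\right) = 2 + \left(\sqrt{Y^{2} + d^{2}} + 0\right) = 2 + \sqrt{Y^{2} + d^{2}}$)
$725 D{\left(Q{\left(2,r \right)},-16 \right)} = 725 \left(-30\right) = -21750$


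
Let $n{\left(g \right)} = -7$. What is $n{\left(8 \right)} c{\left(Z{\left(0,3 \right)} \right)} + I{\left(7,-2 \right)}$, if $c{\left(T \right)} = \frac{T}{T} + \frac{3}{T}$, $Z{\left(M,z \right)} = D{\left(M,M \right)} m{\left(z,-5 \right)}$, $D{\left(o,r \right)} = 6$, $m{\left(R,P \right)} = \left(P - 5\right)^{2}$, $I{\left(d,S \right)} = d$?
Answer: $- \frac{7}{200} \approx -0.035$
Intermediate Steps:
$m{\left(R,P \right)} = \left(-5 + P\right)^{2}$
$Z{\left(M,z \right)} = 600$ ($Z{\left(M,z \right)} = 6 \left(-5 - 5\right)^{2} = 6 \left(-10\right)^{2} = 6 \cdot 100 = 600$)
$c{\left(T \right)} = 1 + \frac{3}{T}$
$n{\left(8 \right)} c{\left(Z{\left(0,3 \right)} \right)} + I{\left(7,-2 \right)} = - 7 \frac{3 + 600}{600} + 7 = - 7 \cdot \frac{1}{600} \cdot 603 + 7 = \left(-7\right) \frac{201}{200} + 7 = - \frac{1407}{200} + 7 = - \frac{7}{200}$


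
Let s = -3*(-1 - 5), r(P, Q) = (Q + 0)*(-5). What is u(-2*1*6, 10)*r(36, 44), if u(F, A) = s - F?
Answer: -6600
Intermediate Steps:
r(P, Q) = -5*Q (r(P, Q) = Q*(-5) = -5*Q)
s = 18 (s = -3*(-6) = 18)
u(F, A) = 18 - F
u(-2*1*6, 10)*r(36, 44) = (18 - (-2*1)*6)*(-5*44) = (18 - (-2)*6)*(-220) = (18 - 1*(-12))*(-220) = (18 + 12)*(-220) = 30*(-220) = -6600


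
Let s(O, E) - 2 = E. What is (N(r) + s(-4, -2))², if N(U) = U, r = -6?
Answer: 36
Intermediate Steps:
s(O, E) = 2 + E
(N(r) + s(-4, -2))² = (-6 + (2 - 2))² = (-6 + 0)² = (-6)² = 36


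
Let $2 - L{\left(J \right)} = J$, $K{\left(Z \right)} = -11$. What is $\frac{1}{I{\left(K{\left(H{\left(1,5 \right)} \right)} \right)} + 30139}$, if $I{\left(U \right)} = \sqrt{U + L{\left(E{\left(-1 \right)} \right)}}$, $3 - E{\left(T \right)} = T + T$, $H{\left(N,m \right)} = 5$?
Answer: $\frac{30139}{908359335} - \frac{i \sqrt{14}}{908359335} \approx 3.318 \cdot 10^{-5} - 4.1191 \cdot 10^{-9} i$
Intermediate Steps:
$E{\left(T \right)} = 3 - 2 T$ ($E{\left(T \right)} = 3 - \left(T + T\right) = 3 - 2 T$)
$L{\left(J \right)} = 2 - J$
$I{\left(U \right)} = \sqrt{-3 + U}$ ($I{\left(U \right)} = \sqrt{U + \left(2 - \left(3 - -2\right)\right)} = \sqrt{U + \left(2 - \left(3 + 2\right)\right)} = \sqrt{U + \left(2 - 5\right)} = \sqrt{U - 3} = \sqrt{-3 + U}$)
$\frac{1}{I{\left(K{\left(H{\left(1,5 \right)} \right)} \right)} + 30139} = \frac{1}{\sqrt{-3 - 11} + 30139} = \frac{1}{\sqrt{-14} + 30139} = \frac{1}{i \sqrt{14} + 30139} = \frac{1}{30139 + i \sqrt{14}}$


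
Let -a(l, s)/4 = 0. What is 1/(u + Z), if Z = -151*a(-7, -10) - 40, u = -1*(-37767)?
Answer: 1/37727 ≈ 2.6506e-5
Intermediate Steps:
a(l, s) = 0 (a(l, s) = -4*0 = 0)
u = 37767
Z = -40 (Z = -151*0 - 40 = 0 - 40 = -40)
1/(u + Z) = 1/(37767 - 40) = 1/37727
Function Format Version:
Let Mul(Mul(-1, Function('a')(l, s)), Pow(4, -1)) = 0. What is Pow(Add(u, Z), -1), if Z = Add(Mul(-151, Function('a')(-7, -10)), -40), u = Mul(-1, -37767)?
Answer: Rational(1, 37727) ≈ 2.6506e-5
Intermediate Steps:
Function('a')(l, s) = 0 (Function('a')(l, s) = Mul(-4, 0) = 0)
u = 37767
Z = -40 (Z = Add(Mul(-151, 0), -40) = Add(0, -40) = -40)
Pow(Add(u, Z), -1) = Pow(Add(37767, -40), -1) = Pow(37727, -1) = Rational(1, 37727)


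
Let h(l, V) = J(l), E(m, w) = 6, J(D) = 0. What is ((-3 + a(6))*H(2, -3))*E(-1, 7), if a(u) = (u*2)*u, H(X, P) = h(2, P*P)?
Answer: 0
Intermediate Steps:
h(l, V) = 0
H(X, P) = 0
a(u) = 2*u² (a(u) = (2*u)*u = 2*u²)
((-3 + a(6))*H(2, -3))*E(-1, 7) = ((-3 + 2*6²)*0)*6 = ((-3 + 2*36)*0)*6 = ((-3 + 72)*0)*6 = (69*0)*6 = 0*6 = 0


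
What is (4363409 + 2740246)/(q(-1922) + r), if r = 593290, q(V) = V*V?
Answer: 546435/329798 ≈ 1.6569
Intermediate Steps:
q(V) = V²
(4363409 + 2740246)/(q(-1922) + r) = (4363409 + 2740246)/((-1922)² + 593290) = 7103655/(3694084 + 593290) = 7103655/4287374 = 7103655*(1/4287374) = 546435/329798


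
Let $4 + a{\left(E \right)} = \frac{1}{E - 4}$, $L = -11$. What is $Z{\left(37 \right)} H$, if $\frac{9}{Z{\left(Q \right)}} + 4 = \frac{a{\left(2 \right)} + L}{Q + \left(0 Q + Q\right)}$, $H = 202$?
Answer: $- \frac{269064}{623} \approx -431.88$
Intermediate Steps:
$a{\left(E \right)} = -4 + \frac{1}{-4 + E}$ ($a{\left(E \right)} = -4 + \frac{1}{E - 4} = -4 + \frac{1}{-4 + E}$)
$Z{\left(Q \right)} = \frac{9}{-4 - \frac{31}{4 Q}}$ ($Z{\left(Q \right)} = \frac{9}{-4 + \frac{\frac{17 - 8}{-4 + 2} - 11}{Q + \left(0 Q + Q\right)}} = \frac{9}{-4 + \frac{\frac{17 - 8}{-2} - 11}{Q + \left(0 + Q\right)}} = \frac{9}{-4 + \frac{\left(- \frac{1}{2}\right) 9 - 11}{Q + Q}} = \frac{9}{-4 + \frac{- \frac{9}{2} - 11}{2 Q}} = \frac{9}{-4 - \frac{31 \frac{1}{2 Q}}{2}} = \frac{9}{-4 - \frac{31}{4 Q}}$)
$Z{\left(37 \right)} H = \left(-36\right) 37 \frac{1}{31 + 16 \cdot 37} \cdot 202 = \left(-36\right) 37 \frac{1}{31 + 592} \cdot 202 = \left(-36\right) 37 \cdot \frac{1}{623} \cdot 202 = \left(- \frac{1332}{623}\right) 202 = - \frac{269064}{623}$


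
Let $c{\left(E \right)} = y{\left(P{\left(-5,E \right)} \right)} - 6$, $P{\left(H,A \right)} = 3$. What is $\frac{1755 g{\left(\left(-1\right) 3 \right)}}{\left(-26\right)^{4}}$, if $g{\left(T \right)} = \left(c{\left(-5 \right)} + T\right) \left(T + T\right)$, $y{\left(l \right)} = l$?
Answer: $\frac{1215}{8788} \approx 0.13826$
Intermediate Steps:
$c{\left(E \right)} = -3$ ($c{\left(E \right)} = 3 - 6 = -3$)
$g{\left(T \right)} = 2 T \left(-3 + T\right)$ ($g{\left(T \right)} = \left(-3 + T\right) \left(T + T\right) = \left(-3 + T\right) 2 T = 2 T \left(-3 + T\right)$)
$\frac{1755 g{\left(\left(-1\right) 3 \right)}}{\left(-26\right)^{4}} = \frac{1755 \cdot 2 \left(\left(-1\right) 3\right) \left(-3 - 3\right)}{\left(-26\right)^{4}} = \frac{1755 \cdot 2 \left(-3\right) \left(-3 - 3\right)}{456976} = 1755 \cdot 2 \left(-3\right) \left(-6\right) \frac{1}{456976} = 1755 \cdot 36 \cdot \frac{1}{456976} = 63180 \cdot \frac{1}{456976} = \frac{1215}{8788}$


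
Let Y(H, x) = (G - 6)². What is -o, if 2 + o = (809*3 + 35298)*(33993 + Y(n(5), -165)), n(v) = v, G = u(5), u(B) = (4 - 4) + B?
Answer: -1282423648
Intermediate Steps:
u(B) = B (u(B) = 0 + B = B)
G = 5
Y(H, x) = 1 (Y(H, x) = (5 - 6)² = (-1)² = 1)
o = 1282423648 (o = -2 + (809*3 + 35298)*(33993 + 1) = -2 + (2427 + 35298)*33994 = -2 + 37725*33994 = -2 + 1282423650 = 1282423648)
-o = -1*1282423648 = -1282423648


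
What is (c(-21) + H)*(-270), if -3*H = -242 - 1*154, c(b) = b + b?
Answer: -24300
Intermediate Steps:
c(b) = 2*b
H = 132 (H = -(-242 - 1*154)/3 = -(-242 - 154)/3 = -⅓*(-396) = 132)
(c(-21) + H)*(-270) = (2*(-21) + 132)*(-270) = (-42 + 132)*(-270) = 90*(-270) = -24300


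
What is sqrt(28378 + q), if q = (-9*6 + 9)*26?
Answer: 2*sqrt(6802) ≈ 164.95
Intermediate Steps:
q = -1170 (q = (-54 + 9)*26 = -45*26 = -1170)
sqrt(28378 + q) = sqrt(28378 - 1170) = sqrt(27208) = 2*sqrt(6802)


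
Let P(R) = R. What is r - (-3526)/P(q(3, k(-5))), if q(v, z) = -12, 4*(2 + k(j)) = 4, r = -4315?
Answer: -27653/6 ≈ -4608.8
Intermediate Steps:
k(j) = -1 (k(j) = -2 + (¼)*4 = -2 + 1 = -1)
r - (-3526)/P(q(3, k(-5))) = -4315 - (-3526)/(-12) = -4315 - (-3526)*(-1)/12 = -4315 - 1*1763/6 = -4315 - 1763/6 = -27653/6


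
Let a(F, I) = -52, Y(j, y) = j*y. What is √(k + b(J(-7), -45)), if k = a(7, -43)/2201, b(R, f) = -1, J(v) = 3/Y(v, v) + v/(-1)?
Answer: I*√4958853/2201 ≈ 1.0117*I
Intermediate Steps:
J(v) = -v + 3/v² (J(v) = 3/((v*v)) + v/(-1) = 3/(v²) + v*(-1) = 3/v² - v = -v + 3/v²)
k = -52/2201 ≈ -0.023626
√(k + b(J(-7), -45)) = √(-52/2201 - 1) = √(-2253/2201) = I*√4958853/2201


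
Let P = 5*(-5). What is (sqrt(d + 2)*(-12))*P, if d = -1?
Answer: 300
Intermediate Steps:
P = -25
(sqrt(d + 2)*(-12))*P = (sqrt(-1 + 2)*(-12))*(-25) = (sqrt(1)*(-12))*(-25) = (1*(-12))*(-25) = -12*(-25) = 300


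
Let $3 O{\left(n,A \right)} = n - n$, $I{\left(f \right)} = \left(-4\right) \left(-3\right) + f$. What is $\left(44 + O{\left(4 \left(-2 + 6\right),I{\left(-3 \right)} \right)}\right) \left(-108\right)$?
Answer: $-4752$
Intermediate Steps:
$I{\left(f \right)} = 12 + f$
$O{\left(n,A \right)} = 0$ ($O{\left(n,A \right)} = \frac{n - n}{3} = \frac{1}{3} \cdot 0 = 0$)
$\left(44 + O{\left(4 \left(-2 + 6\right),I{\left(-3 \right)} \right)}\right) \left(-108\right) = \left(44 + 0\right) \left(-108\right) = 44 \left(-108\right) = -4752$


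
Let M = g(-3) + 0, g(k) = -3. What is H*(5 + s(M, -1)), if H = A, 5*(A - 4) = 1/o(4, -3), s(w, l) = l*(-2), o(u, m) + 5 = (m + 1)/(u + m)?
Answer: 139/5 ≈ 27.800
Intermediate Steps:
o(u, m) = -5 + (1 + m)/(m + u) (o(u, m) = -5 + (m + 1)/(u + m) = -5 + (1 + m)/(m + u))
M = -3 (M = -3 + 0 = -3)
s(w, l) = -2*l
A = 139/35 (A = 4 + 1/(5*(((1 - 5*4 - 4*(-3))/(-3 + 4)))) = 4 + 1/(5*(((1 - 20 + 12)/1))) = 4 + 1/(5*((1*(-7)))) = 4 + (1/5)/(-7) = 4 + (1/5)*(-1/7) = 4 - 1/35 = 139/35 ≈ 3.9714)
H = 139/35 ≈ 3.9714
H*(5 + s(M, -1)) = 139*(5 - 2*(-1))/35 = 139*(5 + 2)/35 = (139/35)*7 = 139/5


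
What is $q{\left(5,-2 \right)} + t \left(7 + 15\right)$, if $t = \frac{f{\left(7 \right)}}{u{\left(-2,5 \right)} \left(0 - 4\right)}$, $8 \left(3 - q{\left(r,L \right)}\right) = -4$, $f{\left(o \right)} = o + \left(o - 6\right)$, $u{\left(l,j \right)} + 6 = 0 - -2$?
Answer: $\frac{29}{2} \approx 14.5$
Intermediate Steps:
$u{\left(l,j \right)} = -4$ ($u{\left(l,j \right)} = -6 + \left(0 - -2\right) = -6 + \left(0 + 2\right) = -6 + 2 = -4$)
$f{\left(o \right)} = -6 + 2 o$ ($f{\left(o \right)} = o + \left(-6 + o\right) = -6 + 2 o$)
$q{\left(r,L \right)} = \frac{7}{2}$ ($q{\left(r,L \right)} = 3 - - \frac{1}{2} = 3 + \frac{1}{2} = \frac{7}{2}$)
$t = \frac{1}{2}$ ($t = \frac{-6 + 2 \cdot 7}{\left(-4\right) \left(0 - 4\right)} = \frac{-6 + 14}{\left(-4\right) \left(-4\right)} = \frac{8}{16} = 8 \cdot \frac{1}{16} = \frac{1}{2} \approx 0.5$)
$q{\left(5,-2 \right)} + t \left(7 + 15\right) = \frac{7}{2} + \frac{7 + 15}{2} = \frac{7}{2} + \frac{1}{2} \cdot 22 = \frac{7}{2} + 11 = \frac{29}{2}$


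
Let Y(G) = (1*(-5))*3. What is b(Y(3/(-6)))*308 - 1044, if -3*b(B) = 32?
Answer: -12988/3 ≈ -4329.3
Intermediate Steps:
Y(G) = -15 (Y(G) = -5*3 = -15)
b(B) = -32/3 (b(B) = -⅓*32 = -32/3)
b(Y(3/(-6)))*308 - 1044 = -32/3*308 - 1044 = -9856/3 - 1044 = -12988/3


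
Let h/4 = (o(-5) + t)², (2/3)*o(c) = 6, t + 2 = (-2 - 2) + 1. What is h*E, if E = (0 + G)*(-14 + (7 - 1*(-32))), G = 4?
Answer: 6400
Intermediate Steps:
t = -5 (t = -2 + ((-2 - 2) + 1) = -2 + (-4 + 1) = -2 - 3 = -5)
E = 100 (E = (0 + 4)*(-14 + (7 - 1*(-32))) = 4*(-14 + (7 + 32)) = 4*(-14 + 39) = 4*25 = 100)
o(c) = 9 (o(c) = (3/2)*6 = 9)
h = 64 (h = 4*(9 - 5)² = 4*4² = 4*16 = 64)
h*E = 64*100 = 6400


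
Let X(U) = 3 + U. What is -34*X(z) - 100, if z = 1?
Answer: -236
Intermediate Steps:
-34*X(z) - 100 = -34*(3 + 1) - 100 = -34*4 - 100 = -136 - 100 = -236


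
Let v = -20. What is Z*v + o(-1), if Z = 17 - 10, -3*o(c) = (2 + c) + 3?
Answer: -424/3 ≈ -141.33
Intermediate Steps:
o(c) = -5/3 - c/3 (o(c) = -((2 + c) + 3)/3 = -(5 + c)/3 = -5/3 - c/3)
Z = 7
Z*v + o(-1) = 7*(-20) + (-5/3 - ⅓*(-1)) = -140 + (-5/3 + ⅓) = -140 - 4/3 = -424/3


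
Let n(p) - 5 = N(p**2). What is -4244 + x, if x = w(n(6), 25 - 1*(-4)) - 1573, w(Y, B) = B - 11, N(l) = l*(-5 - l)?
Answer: -5799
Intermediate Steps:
n(p) = 5 - p**2*(5 + p**2)
w(Y, B) = -11 + B
x = -1555 (x = (-11 + (25 - 1*(-4))) - 1573 = (-11 + (25 + 4)) - 1573 = (-11 + 29) - 1573 = 18 - 1573 = -1555)
-4244 + x = -4244 - 1555 = -5799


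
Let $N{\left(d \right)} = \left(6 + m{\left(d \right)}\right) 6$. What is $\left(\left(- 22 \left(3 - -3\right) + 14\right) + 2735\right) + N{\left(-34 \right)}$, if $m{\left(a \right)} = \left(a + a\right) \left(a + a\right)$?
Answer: $30397$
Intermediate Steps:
$m{\left(a \right)} = 4 a^{2}$ ($m{\left(a \right)} = 2 a 2 a = 4 a^{2}$)
$N{\left(d \right)} = 36 + 24 d^{2}$ ($N{\left(d \right)} = \left(6 + 4 d^{2}\right) 6 = 36 + 24 d^{2}$)
$\left(\left(- 22 \left(3 - -3\right) + 14\right) + 2735\right) + N{\left(-34 \right)} = \left(\left(- 22 \left(3 - -3\right) + 14\right) + 2735\right) + \left(36 + 24 \left(-34\right)^{2}\right) = \left(\left(- 22 \left(3 + 3\right) + 14\right) + 2735\right) + \left(36 + 24 \cdot 1156\right) = \left(\left(\left(-22\right) 6 + 14\right) + 2735\right) + \left(36 + 27744\right) = \left(\left(-132 + 14\right) + 2735\right) + 27780 = \left(-118 + 2735\right) + 27780 = 2617 + 27780 = 30397$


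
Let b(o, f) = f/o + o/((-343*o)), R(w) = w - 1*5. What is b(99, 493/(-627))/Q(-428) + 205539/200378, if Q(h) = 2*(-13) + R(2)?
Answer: 126954348868625/123721418569518 ≈ 1.0261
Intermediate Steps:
R(w) = -5 + w (R(w) = w - 5 = -5 + w)
Q(h) = -29 (Q(h) = 2*(-13) + (-5 + 2) = -26 - 3 = -29)
b(o, f) = -1/343 + f/o (b(o, f) = f/o + o*(-1/(343*o)) = f/o - 1/343 = -1/343 + f/o)
b(99, 493/(-627))/Q(-428) + 205539/200378 = ((493/(-627) - 1/343*99)/99)/(-29) + 205539/200378 = ((493*(-1/627) - 99/343)/99)*(-1/29) + 205539*(1/200378) = ((-493/627 - 99/343)/99)*(-1/29) + 205539/200378 = ((1/99)*(-231172/215061))*(-1/29) + 205539/200378 = -231172/21291039*(-1/29) + 205539/200378 = 231172/617440131 + 205539/200378 = 126954348868625/123721418569518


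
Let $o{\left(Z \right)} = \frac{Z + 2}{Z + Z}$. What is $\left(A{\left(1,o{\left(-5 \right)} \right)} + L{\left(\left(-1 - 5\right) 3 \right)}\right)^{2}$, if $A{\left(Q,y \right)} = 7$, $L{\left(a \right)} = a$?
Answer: $121$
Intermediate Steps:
$o{\left(Z \right)} = \frac{2 + Z}{2 Z}$
$\left(A{\left(1,o{\left(-5 \right)} \right)} + L{\left(\left(-1 - 5\right) 3 \right)}\right)^{2} = \left(7 + \left(-1 - 5\right) 3\right)^{2} = \left(7 - 18\right)^{2} = \left(-11\right)^{2} = 121$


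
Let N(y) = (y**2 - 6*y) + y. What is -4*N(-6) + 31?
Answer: -233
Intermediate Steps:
N(y) = y**2 - 5*y
-4*N(-6) + 31 = -(-24)*(-5 - 6) + 31 = -(-24)*(-11) + 31 = -4*66 + 31 = -264 + 31 = -233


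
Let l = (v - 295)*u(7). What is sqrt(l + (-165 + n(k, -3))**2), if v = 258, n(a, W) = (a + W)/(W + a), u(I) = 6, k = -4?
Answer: sqrt(26674) ≈ 163.32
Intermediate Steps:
n(a, W) = 1 (n(a, W) = (W + a)/(W + a) = 1)
l = -222 (l = (258 - 295)*6 = -37*6 = -222)
sqrt(l + (-165 + n(k, -3))**2) = sqrt(-222 + (-165 + 1)**2) = sqrt(-222 + (-164)**2) = sqrt(-222 + 26896) = sqrt(26674)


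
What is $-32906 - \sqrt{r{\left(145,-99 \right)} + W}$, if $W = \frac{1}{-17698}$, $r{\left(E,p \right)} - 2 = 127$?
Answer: $-32906 - \frac{\sqrt{40405259618}}{17698} \approx -32917.0$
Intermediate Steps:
$r{\left(E,p \right)} = 129$ ($r{\left(E,p \right)} = 2 + 127 = 129$)
$W = - \frac{1}{17698} \approx -5.6504 \cdot 10^{-5}$
$-32906 - \sqrt{r{\left(145,-99 \right)} + W} = -32906 - \sqrt{129 - \frac{1}{17698}} = -32906 - \sqrt{\frac{2283041}{17698}} = -32906 - \frac{\sqrt{40405259618}}{17698}$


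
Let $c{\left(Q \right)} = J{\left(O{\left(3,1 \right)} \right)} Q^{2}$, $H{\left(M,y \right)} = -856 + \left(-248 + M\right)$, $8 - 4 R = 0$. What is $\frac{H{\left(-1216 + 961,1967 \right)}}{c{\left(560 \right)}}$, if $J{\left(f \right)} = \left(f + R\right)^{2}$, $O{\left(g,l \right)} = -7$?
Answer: $- \frac{1359}{7840000} \approx -0.00017334$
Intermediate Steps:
$R = 2$ ($R = 2 - 0 = 2 + 0 = 2$)
$J{\left(f \right)} = \left(2 + f\right)^{2}$ ($J{\left(f \right)} = \left(f + 2\right)^{2} = \left(2 + f\right)^{2}$)
$H{\left(M,y \right)} = -1104 + M$
$c{\left(Q \right)} = 25 Q^{2}$ ($c{\left(Q \right)} = \left(2 - 7\right)^{2} Q^{2} = \left(-5\right)^{2} Q^{2} = 25 Q^{2}$)
$\frac{H{\left(-1216 + 961,1967 \right)}}{c{\left(560 \right)}} = \frac{-1104 + \left(-1216 + 961\right)}{25 \cdot 560^{2}} = \frac{-1104 - 255}{25 \cdot 313600} = - \frac{1359}{7840000}$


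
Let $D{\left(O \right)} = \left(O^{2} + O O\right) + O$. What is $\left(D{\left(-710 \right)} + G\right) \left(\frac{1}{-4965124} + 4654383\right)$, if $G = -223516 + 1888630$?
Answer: $\frac{15440694825211500141}{1241281} \approx 1.2439 \cdot 10^{13}$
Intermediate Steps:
$G = 1665114$
$D{\left(O \right)} = O + 2 O^{2}$ ($D{\left(O \right)} = \left(O^{2} + O^{2}\right) + O = 2 O^{2} + O = O + 2 O^{2}$)
$\left(D{\left(-710 \right)} + G\right) \left(\frac{1}{-4965124} + 4654383\right) = \left(- 710 \left(1 + 2 \left(-710\right)\right) + 1665114\right) \left(\frac{1}{-4965124} + 4654383\right) = \left(- 710 \left(1 - 1420\right) + 1665114\right) \left(- \frac{1}{4965124} + 4654383\right) = \left(\left(-710\right) \left(-1419\right) + 1665114\right) \frac{23109588738491}{4965124} = \left(1007490 + 1665114\right) \frac{23109588738491}{4965124} = 2672604 \cdot \frac{23109588738491}{4965124} = \frac{15440694825211500141}{1241281}$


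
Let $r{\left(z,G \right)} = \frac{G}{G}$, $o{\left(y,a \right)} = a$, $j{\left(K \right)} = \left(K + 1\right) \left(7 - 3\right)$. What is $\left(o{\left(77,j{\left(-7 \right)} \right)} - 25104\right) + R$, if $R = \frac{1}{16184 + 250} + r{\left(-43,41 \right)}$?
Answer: $- \frac{412937117}{16434} \approx -25127.0$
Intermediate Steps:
$j{\left(K \right)} = 4 + 4 K$ ($j{\left(K \right)} = \left(1 + K\right) 4 = 4 + 4 K$)
$r{\left(z,G \right)} = 1$
$R = \frac{16435}{16434}$ ($R = \frac{1}{16184 + 250} + 1 = \frac{1}{16434} + 1 = \frac{16435}{16434} \approx 1.0001$)
$\left(o{\left(77,j{\left(-7 \right)} \right)} - 25104\right) + R = \left(\left(4 + 4 \left(-7\right)\right) - 25104\right) + \frac{16435}{16434} = \left(\left(4 - 28\right) - 25104\right) + \frac{16435}{16434} = \left(-24 - 25104\right) + \frac{16435}{16434} = -25128 + \frac{16435}{16434} = - \frac{412937117}{16434}$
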